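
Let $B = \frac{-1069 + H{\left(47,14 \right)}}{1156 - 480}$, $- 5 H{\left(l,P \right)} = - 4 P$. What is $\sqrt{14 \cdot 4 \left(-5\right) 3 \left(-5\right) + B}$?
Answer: $\frac{\sqrt{70953555}}{130} \approx 64.795$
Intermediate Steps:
$H{\left(l,P \right)} = \frac{4 P}{5}$ ($H{\left(l,P \right)} = - \frac{\left(-4\right) P}{5} = \frac{4 P}{5}$)
$B = - \frac{5289}{3380}$ ($B = \frac{-1069 + \frac{4}{5} \cdot 14}{1156 - 480} = \frac{-1069 + \frac{56}{5}}{676} = \left(- \frac{5289}{5}\right) \frac{1}{676} = - \frac{5289}{3380} \approx -1.5648$)
$\sqrt{14 \cdot 4 \left(-5\right) 3 \left(-5\right) + B} = \sqrt{14 \cdot 4 \left(-5\right) 3 \left(-5\right) - \frac{5289}{3380}} = \sqrt{14 \left(\left(-20\right) 3\right) \left(-5\right) - \frac{5289}{3380}} = \sqrt{14 \left(-60\right) \left(-5\right) - \frac{5289}{3380}} = \sqrt{\left(-840\right) \left(-5\right) - \frac{5289}{3380}} = \sqrt{4200 - \frac{5289}{3380}} = \sqrt{\frac{14190711}{3380}} = \frac{\sqrt{70953555}}{130}$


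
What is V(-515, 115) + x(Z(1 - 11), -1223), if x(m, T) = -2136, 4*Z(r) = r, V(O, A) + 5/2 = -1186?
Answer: -6649/2 ≈ -3324.5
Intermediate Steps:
V(O, A) = -2377/2 (V(O, A) = -5/2 - 1186 = -2377/2)
Z(r) = r/4
V(-515, 115) + x(Z(1 - 11), -1223) = -2377/2 - 2136 = -6649/2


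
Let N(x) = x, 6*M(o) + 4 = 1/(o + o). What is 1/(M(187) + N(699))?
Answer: 2244/1567061 ≈ 0.0014320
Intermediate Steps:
M(o) = -⅔ + 1/(12*o) (M(o) = -⅔ + 1/(6*(o + o)) = -⅔ + 1/(6*((2*o))) = -⅔ + (1/(2*o))/6 = -⅔ + 1/(12*o))
1/(M(187) + N(699)) = 1/((1/12)*(1 - 8*187)/187 + 699) = 1/((1/12)*(1/187)*(1 - 1496) + 699) = 1/((1/12)*(1/187)*(-1495) + 699) = 1/(-1495/2244 + 699) = 1/(1567061/2244) = 2244/1567061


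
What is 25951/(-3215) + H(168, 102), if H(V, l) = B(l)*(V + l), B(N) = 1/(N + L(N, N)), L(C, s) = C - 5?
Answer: -4296199/639785 ≈ -6.7151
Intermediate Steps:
L(C, s) = -5 + C
B(N) = 1/(-5 + 2*N) (B(N) = 1/(N + (-5 + N)) = 1/(-5 + 2*N))
H(V, l) = (V + l)/(-5 + 2*l)
25951/(-3215) + H(168, 102) = 25951/(-3215) + (168 + 102)/(-5 + 2*102) = 25951*(-1/3215) + 270/(-5 + 204) = -25951/3215 + 270/199 = -4296199/639785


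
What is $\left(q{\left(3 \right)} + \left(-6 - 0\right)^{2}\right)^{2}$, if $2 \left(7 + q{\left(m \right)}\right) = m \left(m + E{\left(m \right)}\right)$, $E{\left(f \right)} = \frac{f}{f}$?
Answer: $1225$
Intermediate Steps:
$E{\left(f \right)} = 1$
$q{\left(m \right)} = -7 + \frac{m \left(1 + m\right)}{2}$ ($q{\left(m \right)} = -7 + \frac{m \left(m + 1\right)}{2} = -7 + \frac{m \left(1 + m\right)}{2}$)
$\left(q{\left(3 \right)} + \left(-6 - 0\right)^{2}\right)^{2} = \left(\left(-7 + \frac{1}{2} \cdot 3 + \frac{3^{2}}{2}\right) + \left(-6 - 0\right)^{2}\right)^{2} = \left(\left(-7 + \frac{3}{2} + \frac{1}{2} \cdot 9\right) + \left(-6 + 0\right)^{2}\right)^{2} = \left(\left(-7 + \frac{3}{2} + \frac{9}{2}\right) + \left(-6\right)^{2}\right)^{2} = \left(-1 + 36\right)^{2} = 35^{2} = 1225$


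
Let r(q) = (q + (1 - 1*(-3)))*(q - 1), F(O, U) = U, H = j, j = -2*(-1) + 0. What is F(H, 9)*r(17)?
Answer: 3024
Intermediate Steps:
j = 2 (j = 2 + 0 = 2)
H = 2
r(q) = (-1 + q)*(4 + q) (r(q) = (q + (1 + 3))*(-1 + q) = (q + 4)*(-1 + q) = (4 + q)*(-1 + q) = (-1 + q)*(4 + q))
F(H, 9)*r(17) = 9*(-4 + 17**2 + 3*17) = 9*(-4 + 289 + 51) = 9*336 = 3024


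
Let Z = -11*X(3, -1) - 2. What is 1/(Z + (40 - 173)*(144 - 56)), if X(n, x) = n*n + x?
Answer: -1/11794 ≈ -8.4789e-5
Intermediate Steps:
X(n, x) = x + n² (X(n, x) = n² + x = x + n²)
Z = -90 (Z = -11*(-1 + 3²) - 2 = -11*(-1 + 9) - 2 = -11*8 - 2 = -88 - 2 = -90)
1/(Z + (40 - 173)*(144 - 56)) = 1/(-90 + (40 - 173)*(144 - 56)) = 1/(-90 - 133*88) = 1/(-90 - 11704) = 1/(-11794) = -1/11794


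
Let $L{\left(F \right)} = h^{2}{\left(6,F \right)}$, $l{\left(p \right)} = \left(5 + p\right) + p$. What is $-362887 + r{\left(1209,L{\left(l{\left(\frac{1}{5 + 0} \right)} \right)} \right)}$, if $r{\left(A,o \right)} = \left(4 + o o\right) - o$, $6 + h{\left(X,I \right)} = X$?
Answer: $-362883$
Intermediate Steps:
$h{\left(X,I \right)} = -6 + X$
$l{\left(p \right)} = 5 + 2 p$
$L{\left(F \right)} = 0$ ($L{\left(F \right)} = \left(-6 + 6\right)^{2} = 0^{2} = 0$)
$r{\left(A,o \right)} = 4 + o^{2} - o$ ($r{\left(A,o \right)} = \left(4 + o^{2}\right) - o = 4 + o^{2} - o$)
$-362887 + r{\left(1209,L{\left(l{\left(\frac{1}{5 + 0} \right)} \right)} \right)} = -362887 + \left(4 + 0^{2} - 0\right) = -362887 + \left(4 + 0 + 0\right) = -362887 + 4 = -362883$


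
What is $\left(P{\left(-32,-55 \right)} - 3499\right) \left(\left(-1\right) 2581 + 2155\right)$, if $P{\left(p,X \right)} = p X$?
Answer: $740814$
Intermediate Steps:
$P{\left(p,X \right)} = X p$
$\left(P{\left(-32,-55 \right)} - 3499\right) \left(\left(-1\right) 2581 + 2155\right) = \left(\left(-55\right) \left(-32\right) - 3499\right) \left(\left(-1\right) 2581 + 2155\right) = \left(1760 - 3499\right) \left(-2581 + 2155\right) = \left(-1739\right) \left(-426\right) = 740814$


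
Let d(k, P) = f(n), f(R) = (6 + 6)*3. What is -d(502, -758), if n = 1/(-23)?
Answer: -36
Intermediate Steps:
n = -1/23 ≈ -0.043478
f(R) = 36 (f(R) = 12*3 = 36)
d(k, P) = 36
-d(502, -758) = -1*36 = -36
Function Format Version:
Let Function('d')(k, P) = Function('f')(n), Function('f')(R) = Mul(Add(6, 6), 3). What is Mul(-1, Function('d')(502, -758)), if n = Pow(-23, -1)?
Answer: -36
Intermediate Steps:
n = Rational(-1, 23) ≈ -0.043478
Function('f')(R) = 36 (Function('f')(R) = Mul(12, 3) = 36)
Function('d')(k, P) = 36
Mul(-1, Function('d')(502, -758)) = Mul(-1, 36) = -36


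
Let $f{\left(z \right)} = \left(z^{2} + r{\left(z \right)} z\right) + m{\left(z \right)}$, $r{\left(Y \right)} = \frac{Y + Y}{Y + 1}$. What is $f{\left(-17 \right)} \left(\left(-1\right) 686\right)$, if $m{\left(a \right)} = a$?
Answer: $- \frac{647241}{4} \approx -1.6181 \cdot 10^{5}$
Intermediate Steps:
$r{\left(Y \right)} = \frac{2 Y}{1 + Y}$
$f{\left(z \right)} = z + z^{2} + \frac{2 z^{2}}{1 + z}$ ($f{\left(z \right)} = \left(z^{2} + \frac{2 z}{1 + z} z\right) + z = \left(z^{2} + \frac{2 z^{2}}{1 + z}\right) + z = z + z^{2} + \frac{2 z^{2}}{1 + z}$)
$f{\left(-17 \right)} \left(\left(-1\right) 686\right) = - \frac{17 \left(\left(1 - 17\right)^{2} + 2 \left(-17\right)\right)}{1 - 17} \left(\left(-1\right) 686\right) = - \frac{17 \left(\left(-16\right)^{2} - 34\right)}{-16} \left(-686\right) = \left(-17\right) \left(- \frac{1}{16}\right) \left(256 - 34\right) \left(-686\right) = \left(-17\right) \left(- \frac{1}{16}\right) 222 \left(-686\right) = \frac{1887}{8} \left(-686\right) = - \frac{647241}{4}$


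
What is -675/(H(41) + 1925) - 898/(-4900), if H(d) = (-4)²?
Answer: -260747/1585150 ≈ -0.16449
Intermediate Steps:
H(d) = 16
-675/(H(41) + 1925) - 898/(-4900) = -675/(16 + 1925) - 898/(-4900) = -675/1941 - 898*(-1/4900) = -675*1/1941 + 449/2450 = -225/647 + 449/2450 = -260747/1585150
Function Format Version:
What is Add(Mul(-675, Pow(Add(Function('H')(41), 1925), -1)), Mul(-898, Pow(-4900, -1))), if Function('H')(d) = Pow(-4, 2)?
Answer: Rational(-260747, 1585150) ≈ -0.16449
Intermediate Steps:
Function('H')(d) = 16
Add(Mul(-675, Pow(Add(Function('H')(41), 1925), -1)), Mul(-898, Pow(-4900, -1))) = Add(Mul(-675, Pow(Add(16, 1925), -1)), Mul(-898, Pow(-4900, -1))) = Add(Mul(-675, Pow(1941, -1)), Mul(-898, Rational(-1, 4900))) = Add(Mul(-675, Rational(1, 1941)), Rational(449, 2450)) = Add(Rational(-225, 647), Rational(449, 2450)) = Rational(-260747, 1585150)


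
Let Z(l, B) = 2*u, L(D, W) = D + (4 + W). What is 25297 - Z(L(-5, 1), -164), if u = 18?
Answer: 25261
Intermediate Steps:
L(D, W) = 4 + D + W
Z(l, B) = 36 (Z(l, B) = 2*18 = 36)
25297 - Z(L(-5, 1), -164) = 25297 - 1*36 = 25297 - 36 = 25261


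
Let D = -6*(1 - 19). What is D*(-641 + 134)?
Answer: -54756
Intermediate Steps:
D = 108 (D = -6*(-18) = 108)
D*(-641 + 134) = 108*(-641 + 134) = 108*(-507) = -54756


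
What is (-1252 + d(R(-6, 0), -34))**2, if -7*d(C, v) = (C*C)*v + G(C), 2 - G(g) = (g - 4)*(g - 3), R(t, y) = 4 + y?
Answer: 67601284/49 ≈ 1.3796e+6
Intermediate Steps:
G(g) = 2 - (-4 + g)*(-3 + g) (G(g) = 2 - (g - 4)*(g - 3) = 2 - (-4 + g)*(-3 + g))
d(C, v) = 10/7 - C + C**2/7 - v*C**2/7 (d(C, v) = -((C*C)*v + (-10 - C**2 + 7*C))/7 = -(C**2*v + (-10 - C**2 + 7*C))/7 = -(v*C**2 + (-10 - C**2 + 7*C))/7 = -(-10 - C**2 + 7*C + v*C**2)/7 = 10/7 - C + C**2/7 - v*C**2/7)
(-1252 + d(R(-6, 0), -34))**2 = (-1252 + (10/7 - (4 + 0) + (4 + 0)**2/7 - 1/7*(-34)*(4 + 0)**2))**2 = (-1252 + (10/7 - 1*4 + (1/7)*4**2 - 1/7*(-34)*4**2))**2 = (-1252 + (10/7 - 4 + (1/7)*16 - 1/7*(-34)*16))**2 = (-1252 + (10/7 - 4 + 16/7 + 544/7))**2 = (-1252 + 542/7)**2 = (-8222/7)**2 = 67601284/49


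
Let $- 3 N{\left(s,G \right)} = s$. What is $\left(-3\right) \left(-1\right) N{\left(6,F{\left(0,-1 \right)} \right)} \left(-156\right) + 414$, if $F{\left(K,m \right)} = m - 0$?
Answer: $1350$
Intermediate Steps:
$F{\left(K,m \right)} = m$ ($F{\left(K,m \right)} = m + 0 = m$)
$N{\left(s,G \right)} = - \frac{s}{3}$
$\left(-3\right) \left(-1\right) N{\left(6,F{\left(0,-1 \right)} \right)} \left(-156\right) + 414 = \left(-3\right) \left(-1\right) \left(\left(- \frac{1}{3}\right) 6\right) \left(-156\right) + 414 = 3 \left(-2\right) \left(-156\right) + 414 = \left(-6\right) \left(-156\right) + 414 = 936 + 414 = 1350$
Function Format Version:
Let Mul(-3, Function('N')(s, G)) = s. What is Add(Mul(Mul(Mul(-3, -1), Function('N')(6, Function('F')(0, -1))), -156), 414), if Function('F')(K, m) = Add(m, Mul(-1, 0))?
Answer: 1350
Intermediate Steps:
Function('F')(K, m) = m (Function('F')(K, m) = Add(m, 0) = m)
Function('N')(s, G) = Mul(Rational(-1, 3), s)
Add(Mul(Mul(Mul(-3, -1), Function('N')(6, Function('F')(0, -1))), -156), 414) = Add(Mul(Mul(Mul(-3, -1), Mul(Rational(-1, 3), 6)), -156), 414) = Add(Mul(Mul(3, -2), -156), 414) = Add(Mul(-6, -156), 414) = Add(936, 414) = 1350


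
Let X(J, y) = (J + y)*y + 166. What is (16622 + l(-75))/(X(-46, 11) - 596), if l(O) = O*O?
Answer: -22247/815 ≈ -27.297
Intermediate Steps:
X(J, y) = 166 + y*(J + y) (X(J, y) = y*(J + y) + 166 = 166 + y*(J + y))
l(O) = O²
(16622 + l(-75))/(X(-46, 11) - 596) = (16622 + (-75)²)/((166 + 11² - 46*11) - 596) = (16622 + 5625)/((166 + 121 - 506) - 596) = 22247/(-219 - 596) = 22247/(-815) = 22247*(-1/815) = -22247/815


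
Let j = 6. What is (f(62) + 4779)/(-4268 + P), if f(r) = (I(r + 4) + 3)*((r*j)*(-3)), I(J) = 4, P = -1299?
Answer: 3033/5567 ≈ 0.54482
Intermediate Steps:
f(r) = -126*r (f(r) = (4 + 3)*((r*6)*(-3)) = 7*((6*r)*(-3)) = 7*(-18*r) = -126*r)
(f(62) + 4779)/(-4268 + P) = (-126*62 + 4779)/(-4268 - 1299) = (-7812 + 4779)/(-5567) = -3033*(-1/5567) = 3033/5567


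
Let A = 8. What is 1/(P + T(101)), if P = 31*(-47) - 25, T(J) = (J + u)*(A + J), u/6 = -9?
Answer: 1/3641 ≈ 0.00027465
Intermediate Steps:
u = -54 (u = 6*(-9) = -54)
T(J) = (-54 + J)*(8 + J) (T(J) = (J - 54)*(8 + J) = (-54 + J)*(8 + J))
P = -1482 (P = -1457 - 25 = -1482)
1/(P + T(101)) = 1/(-1482 + (-432 + 101² - 46*101)) = 1/(-1482 + (-432 + 10201 - 4646)) = 1/(-1482 + 5123) = 1/3641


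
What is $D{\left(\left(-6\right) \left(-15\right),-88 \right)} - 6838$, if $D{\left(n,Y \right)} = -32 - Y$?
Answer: $-6782$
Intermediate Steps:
$D{\left(\left(-6\right) \left(-15\right),-88 \right)} - 6838 = \left(-32 - -88\right) - 6838 = \left(-32 + 88\right) - 6838 = 56 - 6838 = -6782$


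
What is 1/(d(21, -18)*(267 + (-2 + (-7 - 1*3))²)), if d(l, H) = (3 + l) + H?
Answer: 1/2466 ≈ 0.00040552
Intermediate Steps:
d(l, H) = 3 + H + l
1/(d(21, -18)*(267 + (-2 + (-7 - 1*3))²)) = 1/((3 - 18 + 21)*(267 + (-2 + (-7 - 1*3))²)) = 1/(6*(267 + (-2 + (-7 - 3))²)) = 1/(6*(267 + (-2 - 10)²)) = 1/(6*(267 + (-12)²)) = 1/(6*(267 + 144)) = 1/(6*411) = 1/2466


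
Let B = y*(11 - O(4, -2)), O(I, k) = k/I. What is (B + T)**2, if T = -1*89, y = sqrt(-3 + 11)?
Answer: 8979 - 4094*sqrt(2) ≈ 3189.2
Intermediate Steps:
y = 2*sqrt(2) (y = sqrt(8) = 2*sqrt(2) ≈ 2.8284)
B = 23*sqrt(2) (B = (2*sqrt(2))*(11 - (-2)/4) = (2*sqrt(2))*(11 - 1*(-1/2)) = (2*sqrt(2))*(11 + 1/2) = (2*sqrt(2))*(23/2) = 23*sqrt(2) ≈ 32.527)
T = -89
(B + T)**2 = (23*sqrt(2) - 89)**2 = (-89 + 23*sqrt(2))**2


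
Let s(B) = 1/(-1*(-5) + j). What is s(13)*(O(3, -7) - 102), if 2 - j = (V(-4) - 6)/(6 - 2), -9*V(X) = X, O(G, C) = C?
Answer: -1962/151 ≈ -12.993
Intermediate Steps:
V(X) = -X/9
j = 61/18 (j = 2 - (-⅑*(-4) - 6)/(6 - 2) = 2 - (4/9 - 6)/4 = 2 - (-50)/(9*4) = 2 - 1*(-25/18) = 2 + 25/18 = 61/18 ≈ 3.3889)
s(B) = 18/151 (s(B) = 1/(-1*(-5) + 61/18) = 1/(5 + 61/18) = 1/(151/18) = 18/151)
s(13)*(O(3, -7) - 102) = 18*(-7 - 102)/151 = (18/151)*(-109) = -1962/151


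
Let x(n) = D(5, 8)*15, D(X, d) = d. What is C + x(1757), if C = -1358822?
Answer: -1358702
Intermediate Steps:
x(n) = 120 (x(n) = 8*15 = 120)
C + x(1757) = -1358822 + 120 = -1358702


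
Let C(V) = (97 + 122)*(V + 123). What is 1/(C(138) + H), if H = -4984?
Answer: 1/52175 ≈ 1.9166e-5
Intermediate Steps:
C(V) = 26937 + 219*V (C(V) = 219*(123 + V) = 26937 + 219*V)
1/(C(138) + H) = 1/((26937 + 219*138) - 4984) = 1/((26937 + 30222) - 4984) = 1/(57159 - 4984) = 1/52175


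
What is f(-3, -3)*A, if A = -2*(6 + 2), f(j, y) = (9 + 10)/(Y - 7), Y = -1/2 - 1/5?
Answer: 3040/77 ≈ 39.481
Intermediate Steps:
Y = -7/10 (Y = -1*½ - 1*⅕ = -½ - ⅕ = -7/10 ≈ -0.70000)
f(j, y) = -190/77 (f(j, y) = (9 + 10)/(-7/10 - 7) = 19/(-77/10) = 19*(-10/77) = -190/77)
A = -16 (A = -2*8 = -16)
f(-3, -3)*A = -190/77*(-16) = 3040/77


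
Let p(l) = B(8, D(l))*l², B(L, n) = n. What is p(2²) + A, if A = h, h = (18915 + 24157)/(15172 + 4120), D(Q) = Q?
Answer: 319440/4823 ≈ 66.233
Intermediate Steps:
h = 10768/4823 (h = 43072/19292 = 43072*(1/19292) = 10768/4823 ≈ 2.2326)
A = 10768/4823 ≈ 2.2326
p(l) = l³ (p(l) = l*l² = l³)
p(2²) + A = (2²)³ + 10768/4823 = 4³ + 10768/4823 = 64 + 10768/4823 = 319440/4823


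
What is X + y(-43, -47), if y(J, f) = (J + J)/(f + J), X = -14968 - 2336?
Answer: -778637/45 ≈ -17303.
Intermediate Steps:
X = -17304
y(J, f) = 2*J/(J + f) (y(J, f) = (2*J)/(J + f) = 2*J/(J + f))
X + y(-43, -47) = -17304 + 2*(-43)/(-43 - 47) = -17304 + 2*(-43)/(-90) = -17304 + 2*(-43)*(-1/90) = -17304 + 43/45 = -778637/45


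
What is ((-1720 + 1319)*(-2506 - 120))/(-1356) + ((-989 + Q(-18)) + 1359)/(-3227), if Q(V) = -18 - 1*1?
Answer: -1699295429/2187906 ≈ -776.68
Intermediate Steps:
Q(V) = -19 (Q(V) = -18 - 1 = -19)
((-1720 + 1319)*(-2506 - 120))/(-1356) + ((-989 + Q(-18)) + 1359)/(-3227) = ((-1720 + 1319)*(-2506 - 120))/(-1356) + ((-989 - 19) + 1359)/(-3227) = -401*(-2626)*(-1/1356) + (-1008 + 1359)*(-1/3227) = 1053026*(-1/1356) + 351*(-1/3227) = -526513/678 - 351/3227 = -1699295429/2187906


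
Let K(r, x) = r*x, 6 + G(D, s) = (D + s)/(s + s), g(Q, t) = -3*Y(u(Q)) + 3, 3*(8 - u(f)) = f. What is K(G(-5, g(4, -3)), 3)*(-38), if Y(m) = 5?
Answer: 2413/4 ≈ 603.25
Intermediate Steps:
u(f) = 8 - f/3
g(Q, t) = -12 (g(Q, t) = -3*5 + 3 = -15 + 3 = -12)
G(D, s) = -6 + (D + s)/(2*s) (G(D, s) = -6 + (D + s)/(s + s) = -6 + (D + s)/((2*s)) = -6 + (D + s)*(1/(2*s)) = -6 + (D + s)/(2*s))
K(G(-5, g(4, -3)), 3)*(-38) = (((1/2)*(-5 - 11*(-12))/(-12))*3)*(-38) = (((1/2)*(-1/12)*(-5 + 132))*3)*(-38) = (((1/2)*(-1/12)*127)*3)*(-38) = -127/24*3*(-38) = -127/8*(-38) = 2413/4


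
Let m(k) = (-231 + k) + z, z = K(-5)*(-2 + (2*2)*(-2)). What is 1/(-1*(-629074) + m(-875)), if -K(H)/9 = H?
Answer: 1/627518 ≈ 1.5936e-6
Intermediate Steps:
K(H) = -9*H
z = -450 (z = (-9*(-5))*(-2 + (2*2)*(-2)) = 45*(-2 + 4*(-2)) = 45*(-2 - 8) = 45*(-10) = -450)
m(k) = -681 + k (m(k) = (-231 + k) - 450 = -681 + k)
1/(-1*(-629074) + m(-875)) = 1/(-1*(-629074) + (-681 - 875)) = 1/(629074 - 1556) = 1/627518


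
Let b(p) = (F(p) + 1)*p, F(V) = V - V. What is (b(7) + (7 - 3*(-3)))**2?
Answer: 529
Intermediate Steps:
F(V) = 0
b(p) = p (b(p) = (0 + 1)*p = 1*p = p)
(b(7) + (7 - 3*(-3)))**2 = (7 + (7 - 3*(-3)))**2 = (7 + (7 + 9))**2 = (7 + 16)**2 = 23**2 = 529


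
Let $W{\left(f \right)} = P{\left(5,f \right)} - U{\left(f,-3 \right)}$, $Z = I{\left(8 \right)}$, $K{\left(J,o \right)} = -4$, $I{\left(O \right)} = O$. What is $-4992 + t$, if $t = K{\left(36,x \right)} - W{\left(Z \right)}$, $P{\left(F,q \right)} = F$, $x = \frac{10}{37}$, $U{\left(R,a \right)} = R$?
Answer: $-4993$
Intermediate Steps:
$x = \frac{10}{37}$ ($x = 10 \cdot \frac{1}{37} = \frac{10}{37} \approx 0.27027$)
$Z = 8$
$W{\left(f \right)} = 5 - f$
$t = -1$ ($t = -4 - \left(5 - 8\right) = -4 - -3 = -4 + 3 = -1$)
$-4992 + t = -4992 - 1 = -4993$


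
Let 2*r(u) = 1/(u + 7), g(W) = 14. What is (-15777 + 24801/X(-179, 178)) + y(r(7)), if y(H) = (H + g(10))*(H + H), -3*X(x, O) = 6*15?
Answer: -32541287/1960 ≈ -16603.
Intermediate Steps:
X(x, O) = -30 (X(x, O) = -2*15 = -⅓*90 = -30)
r(u) = 1/(2*(7 + u)) (r(u) = 1/(2*(u + 7)) = 1/(2*(7 + u)))
y(H) = 2*H*(14 + H) (y(H) = (H + 14)*(H + H) = (14 + H)*(2*H) = 2*H*(14 + H))
(-15777 + 24801/X(-179, 178)) + y(r(7)) = (-15777 + 24801/(-30)) + 2*(1/(2*(7 + 7)))*(14 + 1/(2*(7 + 7))) = (-15777 + 24801*(-1/30)) + 2*((½)/14)*(14 + (½)/14) = (-15777 - 8267/10) + 2*((½)*(1/14))*(14 + (½)*(1/14)) = -166037/10 + 2*(1/28)*(14 + 1/28) = -166037/10 + 2*(1/28)*(393/28) = -166037/10 + 393/392 = -32541287/1960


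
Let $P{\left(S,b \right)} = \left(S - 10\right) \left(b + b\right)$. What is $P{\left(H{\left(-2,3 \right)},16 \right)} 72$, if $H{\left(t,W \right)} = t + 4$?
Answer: $-18432$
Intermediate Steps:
$H{\left(t,W \right)} = 4 + t$
$P{\left(S,b \right)} = 2 b \left(-10 + S\right)$ ($P{\left(S,b \right)} = \left(-10 + S\right) 2 b = 2 b \left(-10 + S\right)$)
$P{\left(H{\left(-2,3 \right)},16 \right)} 72 = 2 \cdot 16 \left(-10 + \left(4 - 2\right)\right) 72 = 2 \cdot 16 \left(-10 + 2\right) 72 = 2 \cdot 16 \left(-8\right) 72 = \left(-256\right) 72 = -18432$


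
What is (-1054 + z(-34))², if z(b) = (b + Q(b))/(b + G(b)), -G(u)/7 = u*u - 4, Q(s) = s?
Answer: 18212512182544/16394401 ≈ 1.1109e+6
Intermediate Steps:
G(u) = 28 - 7*u² (G(u) = -7*(u*u - 4) = -7*(u² - 4) = -7*(-4 + u²) = 28 - 7*u²)
z(b) = 2*b/(28 + b - 7*b²) (z(b) = (b + b)/(b + (28 - 7*b²)) = (2*b)/(28 + b - 7*b²) = 2*b/(28 + b - 7*b²))
(-1054 + z(-34))² = (-1054 + 2*(-34)/(28 - 34 - 7*(-34)²))² = (-1054 + 2*(-34)/(28 - 34 - 7*1156))² = (-1054 + 2*(-34)/(28 - 34 - 8092))² = (-1054 + 2*(-34)/(-8098))² = (-1054 + 2*(-34)*(-1/8098))² = (-1054 + 34/4049)² = (-4267612/4049)² = 18212512182544/16394401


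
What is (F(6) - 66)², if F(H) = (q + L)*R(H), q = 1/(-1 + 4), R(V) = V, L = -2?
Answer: 5776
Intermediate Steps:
q = ⅓ (q = 1/3 = ⅓ ≈ 0.33333)
F(H) = -5*H/3 (F(H) = (⅓ - 2)*H = -5*H/3)
(F(6) - 66)² = (-5/3*6 - 66)² = (-10 - 66)² = (-76)² = 5776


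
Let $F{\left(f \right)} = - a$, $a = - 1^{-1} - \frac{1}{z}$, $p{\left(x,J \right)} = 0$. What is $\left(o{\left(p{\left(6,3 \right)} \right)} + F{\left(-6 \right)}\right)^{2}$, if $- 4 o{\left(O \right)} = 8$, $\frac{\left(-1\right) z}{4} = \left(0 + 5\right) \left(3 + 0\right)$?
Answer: $\frac{3721}{3600} \approx 1.0336$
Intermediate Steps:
$z = -60$ ($z = - 4 \left(0 + 5\right) \left(3 + 0\right) = - 4 \cdot 5 \cdot 3 = \left(-4\right) 15 = -60$)
$o{\left(O \right)} = -2$ ($o{\left(O \right)} = \left(- \frac{1}{4}\right) 8 = -2$)
$a = - \frac{59}{60}$ ($a = - 1^{-1} - \frac{1}{-60} = \left(-1\right) 1 - - \frac{1}{60} = -1 + \frac{1}{60} = - \frac{59}{60} \approx -0.98333$)
$F{\left(f \right)} = \frac{59}{60}$ ($F{\left(f \right)} = \left(-1\right) \left(- \frac{59}{60}\right) = \frac{59}{60}$)
$\left(o{\left(p{\left(6,3 \right)} \right)} + F{\left(-6 \right)}\right)^{2} = \left(-2 + \frac{59}{60}\right)^{2} = \left(- \frac{61}{60}\right)^{2} = \frac{3721}{3600}$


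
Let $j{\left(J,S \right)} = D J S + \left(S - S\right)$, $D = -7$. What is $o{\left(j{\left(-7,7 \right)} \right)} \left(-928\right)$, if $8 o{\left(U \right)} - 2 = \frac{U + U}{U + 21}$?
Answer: $- \frac{5858}{13} \approx -450.62$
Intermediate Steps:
$j{\left(J,S \right)} = - 7 J S$ ($j{\left(J,S \right)} = - 7 J S + \left(S - S\right) = - 7 J S + 0 = - 7 J S$)
$o{\left(U \right)} = \frac{1}{4} + \frac{U}{4 \left(21 + U\right)}$ ($o{\left(U \right)} = \frac{1}{4} + \frac{\left(U + U\right) \frac{1}{U + 21}}{8} = \frac{1}{4} + \frac{2 U \frac{1}{21 + U}}{8} = \frac{1}{4} + \frac{U}{4 \left(21 + U\right)}$)
$o{\left(j{\left(-7,7 \right)} \right)} \left(-928\right) = \frac{21 + 2 \left(\left(-7\right) \left(-7\right) 7\right)}{4 \left(21 - \left(-49\right) 7\right)} \left(-928\right) = \frac{21 + 2 \cdot 343}{4 \left(21 + 343\right)} \left(-928\right) = \frac{21 + 686}{4 \cdot 364} \left(-928\right) = \frac{1}{4} \cdot \frac{1}{364} \cdot 707 \left(-928\right) = \frac{101}{208} \left(-928\right) = - \frac{5858}{13}$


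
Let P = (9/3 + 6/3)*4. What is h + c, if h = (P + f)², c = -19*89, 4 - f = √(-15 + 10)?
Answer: -1691 + (24 - I*√5)² ≈ -1120.0 - 107.33*I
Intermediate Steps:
f = 4 - I*√5 (f = 4 - √(-15 + 10) = 4 - √(-5) = 4 - I*√5 ≈ 4.0 - 2.2361*I)
c = -1691
P = 20 (P = (9*(⅓) + 6*(⅓))*4 = (3 + 2)*4 = 5*4 = 20)
h = (24 - I*√5)² (h = (20 + (4 - I*√5))² = (24 - I*√5)² ≈ 571.0 - 107.33*I)
h + c = (24 - I*√5)² - 1691 = -1691 + (24 - I*√5)²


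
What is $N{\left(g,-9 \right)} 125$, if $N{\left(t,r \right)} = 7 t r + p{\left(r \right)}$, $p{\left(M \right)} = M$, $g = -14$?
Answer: $109125$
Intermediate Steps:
$N{\left(t,r \right)} = r + 7 r t$ ($N{\left(t,r \right)} = 7 t r + r = 7 r t + r = r + 7 r t$)
$N{\left(g,-9 \right)} 125 = - 9 \left(1 + 7 \left(-14\right)\right) 125 = - 9 \left(1 - 98\right) 125 = \left(-9\right) \left(-97\right) 125 = 873 \cdot 125 = 109125$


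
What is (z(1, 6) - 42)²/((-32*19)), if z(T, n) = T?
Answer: -1681/608 ≈ -2.7648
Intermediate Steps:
(z(1, 6) - 42)²/((-32*19)) = (1 - 42)²/((-32*19)) = (-41)²/(-608) = 1681*(-1/608) = -1681/608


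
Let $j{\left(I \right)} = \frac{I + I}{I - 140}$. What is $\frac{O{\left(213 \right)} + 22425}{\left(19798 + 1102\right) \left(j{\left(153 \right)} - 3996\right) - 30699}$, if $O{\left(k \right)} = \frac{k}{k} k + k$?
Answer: $- \frac{33007}{119968543} \approx -0.00027513$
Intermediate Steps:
$j{\left(I \right)} = \frac{2 I}{-140 + I}$
$O{\left(k \right)} = 2 k$ ($O{\left(k \right)} = 1 k + k = k + k = 2 k$)
$\frac{O{\left(213 \right)} + 22425}{\left(19798 + 1102\right) \left(j{\left(153 \right)} - 3996\right) - 30699} = \frac{2 \cdot 213 + 22425}{\left(19798 + 1102\right) \left(2 \cdot 153 \frac{1}{-140 + 153} - 3996\right) - 30699} = \frac{426 + 22425}{20900 \left(2 \cdot 153 \cdot \frac{1}{13} - 3996\right) - 30699} = \frac{22851}{20900 \left(2 \cdot 153 \cdot \frac{1}{13} - 3996\right) - 30699} = \frac{22851}{20900 \left(\frac{306}{13} - 3996\right) - 30699} = \frac{22851}{20900 \left(- \frac{51642}{13}\right) - 30699} = \frac{22851}{- \frac{1079317800}{13} - 30699} = \frac{22851}{- \frac{1079716887}{13}} = 22851 \left(- \frac{13}{1079716887}\right) = - \frac{33007}{119968543}$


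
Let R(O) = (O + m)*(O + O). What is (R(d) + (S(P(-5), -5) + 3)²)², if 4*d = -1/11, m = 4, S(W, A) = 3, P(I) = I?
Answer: 1202216929/937024 ≈ 1283.0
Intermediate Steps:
d = -1/44 (d = (-1/11)/4 = (-1*1/11)/4 = (¼)*(-1/11) = -1/44 ≈ -0.022727)
R(O) = 2*O*(4 + O) (R(O) = (O + 4)*(O + O) = (4 + O)*(2*O) = 2*O*(4 + O))
(R(d) + (S(P(-5), -5) + 3)²)² = (2*(-1/44)*(4 - 1/44) + (3 + 3)²)² = (2*(-1/44)*(175/44) + 6²)² = (-175/968 + 36)² = (34673/968)² = 1202216929/937024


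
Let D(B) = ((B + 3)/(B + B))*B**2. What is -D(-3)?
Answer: 0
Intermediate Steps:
D(B) = B*(3 + B)/2 (D(B) = ((3 + B)/((2*B)))*B**2 = ((3 + B)*(1/(2*B)))*B**2 = ((3 + B)/(2*B))*B**2 = B*(3 + B)/2)
-D(-3) = -(-3)*(3 - 3)/2 = -(-3)*0/2 = -1*0 = 0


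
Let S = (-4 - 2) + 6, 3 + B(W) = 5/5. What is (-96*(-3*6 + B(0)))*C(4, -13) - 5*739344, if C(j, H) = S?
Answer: -3696720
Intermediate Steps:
B(W) = -2 (B(W) = -3 + 5/5 = -3 + 5*(⅕) = -3 + 1 = -2)
S = 0 (S = -6 + 6 = 0)
C(j, H) = 0
(-96*(-3*6 + B(0)))*C(4, -13) - 5*739344 = -96*(-3*6 - 2)*0 - 5*739344 = -96*(-18 - 2)*0 - 3696720 = -96*(-20)*0 - 3696720 = 1920*0 - 3696720 = 0 - 3696720 = -3696720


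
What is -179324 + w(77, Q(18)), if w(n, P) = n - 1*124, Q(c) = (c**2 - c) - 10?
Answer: -179371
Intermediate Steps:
Q(c) = -10 + c**2 - c
w(n, P) = -124 + n (w(n, P) = n - 124 = -124 + n)
-179324 + w(77, Q(18)) = -179324 + (-124 + 77) = -179324 - 47 = -179371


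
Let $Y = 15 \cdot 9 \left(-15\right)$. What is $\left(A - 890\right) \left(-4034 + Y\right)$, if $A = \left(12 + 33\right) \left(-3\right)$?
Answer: $6210475$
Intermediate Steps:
$A = -135$ ($A = 45 \left(-3\right) = -135$)
$Y = -2025$ ($Y = 135 \left(-15\right) = -2025$)
$\left(A - 890\right) \left(-4034 + Y\right) = \left(-135 - 890\right) \left(-4034 - 2025\right) = \left(-1025\right) \left(-6059\right) = 6210475$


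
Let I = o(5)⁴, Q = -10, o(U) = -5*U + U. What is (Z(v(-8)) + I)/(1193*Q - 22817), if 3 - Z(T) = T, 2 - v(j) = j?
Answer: -159993/34747 ≈ -4.6045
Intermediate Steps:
v(j) = 2 - j
o(U) = -4*U
Z(T) = 3 - T
I = 160000 (I = (-4*5)⁴ = (-20)⁴ = 160000)
(Z(v(-8)) + I)/(1193*Q - 22817) = ((3 - (2 - 1*(-8))) + 160000)/(1193*(-10) - 22817) = ((3 - (2 + 8)) + 160000)/(-11930 - 22817) = ((3 - 1*10) + 160000)/(-34747) = ((3 - 10) + 160000)*(-1/34747) = (-7 + 160000)*(-1/34747) = 159993*(-1/34747) = -159993/34747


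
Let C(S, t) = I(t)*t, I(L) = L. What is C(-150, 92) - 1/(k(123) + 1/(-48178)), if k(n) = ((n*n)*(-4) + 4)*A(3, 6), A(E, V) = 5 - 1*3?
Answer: 49350996374850/5830694273 ≈ 8464.0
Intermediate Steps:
A(E, V) = 2 (A(E, V) = 5 - 3 = 2)
k(n) = 8 - 8*n² (k(n) = ((n*n)*(-4) + 4)*2 = (n²*(-4) + 4)*2 = (-4*n² + 4)*2 = (4 - 4*n²)*2 = 8 - 8*n²)
C(S, t) = t² (C(S, t) = t*t = t²)
C(-150, 92) - 1/(k(123) + 1/(-48178)) = 92² - 1/((8 - 8*123²) + 1/(-48178)) = 8464 - 1/((8 - 8*15129) - 1/48178) = 8464 - 1/((8 - 121032) - 1/48178) = 8464 - 1/(-121024 - 1/48178) = 8464 - 1/(-5830694273/48178) = 8464 - 1*(-48178/5830694273) = 8464 + 48178/5830694273 = 49350996374850/5830694273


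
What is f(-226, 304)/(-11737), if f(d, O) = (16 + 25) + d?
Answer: 185/11737 ≈ 0.015762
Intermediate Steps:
f(d, O) = 41 + d
f(-226, 304)/(-11737) = (41 - 226)/(-11737) = -185*(-1/11737) = 185/11737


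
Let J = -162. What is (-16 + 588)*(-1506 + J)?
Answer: -954096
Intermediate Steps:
(-16 + 588)*(-1506 + J) = (-16 + 588)*(-1506 - 162) = 572*(-1668) = -954096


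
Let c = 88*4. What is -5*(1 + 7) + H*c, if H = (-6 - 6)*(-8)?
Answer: 33752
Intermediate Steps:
H = 96 (H = -12*(-8) = 96)
c = 352
-5*(1 + 7) + H*c = -5*(1 + 7) + 96*352 = -5*8 + 33792 = -40 + 33792 = 33752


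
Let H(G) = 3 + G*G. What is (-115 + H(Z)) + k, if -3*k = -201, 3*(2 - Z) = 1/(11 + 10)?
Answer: -162980/3969 ≈ -41.063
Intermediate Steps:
Z = 125/63 (Z = 2 - 1/(3*(11 + 10)) = 2 - ⅓/21 = 2 - ⅓*1/21 = 2 - 1/63 = 125/63 ≈ 1.9841)
H(G) = 3 + G²
k = 67 (k = -⅓*(-201) = 67)
(-115 + H(Z)) + k = (-115 + (3 + (125/63)²)) + 67 = (-115 + (3 + 15625/3969)) + 67 = (-115 + 27532/3969) + 67 = -428903/3969 + 67 = -162980/3969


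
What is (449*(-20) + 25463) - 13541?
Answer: 2942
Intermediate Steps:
(449*(-20) + 25463) - 13541 = (-8980 + 25463) - 13541 = 16483 - 13541 = 2942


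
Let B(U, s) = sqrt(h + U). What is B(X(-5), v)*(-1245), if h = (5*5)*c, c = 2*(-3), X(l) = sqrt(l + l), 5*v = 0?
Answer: -1245*sqrt(-150 + I*sqrt(10)) ≈ -160.72 - 15249.0*I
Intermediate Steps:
v = 0 (v = (1/5)*0 = 0)
X(l) = sqrt(2)*sqrt(l) (X(l) = sqrt(2*l) = sqrt(2)*sqrt(l))
c = -6
h = -150 (h = (5*5)*(-6) = 25*(-6) = -150)
B(U, s) = sqrt(-150 + U)
B(X(-5), v)*(-1245) = sqrt(-150 + sqrt(2)*sqrt(-5))*(-1245) = sqrt(-150 + sqrt(2)*(I*sqrt(5)))*(-1245) = sqrt(-150 + I*sqrt(10))*(-1245) = -1245*sqrt(-150 + I*sqrt(10))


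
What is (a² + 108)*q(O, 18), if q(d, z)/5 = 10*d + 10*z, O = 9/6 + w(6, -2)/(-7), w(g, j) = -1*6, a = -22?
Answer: 4218000/7 ≈ 6.0257e+5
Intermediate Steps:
w(g, j) = -6
O = 33/14 (O = 9/6 - 6/(-7) = 9*(⅙) - 6*(-⅐) = 3/2 + 6/7 = 33/14 ≈ 2.3571)
q(d, z) = 50*d + 50*z (q(d, z) = 5*(10*d + 10*z) = 50*d + 50*z)
(a² + 108)*q(O, 18) = ((-22)² + 108)*(50*(33/14) + 50*18) = (484 + 108)*(825/7 + 900) = 592*(7125/7) = 4218000/7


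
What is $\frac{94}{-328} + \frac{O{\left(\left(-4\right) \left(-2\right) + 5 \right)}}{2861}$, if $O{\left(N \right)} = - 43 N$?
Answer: $- \frac{226143}{469204} \approx -0.48197$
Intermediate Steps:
$\frac{94}{-328} + \frac{O{\left(\left(-4\right) \left(-2\right) + 5 \right)}}{2861} = \frac{94}{-328} + \frac{\left(-43\right) \left(\left(-4\right) \left(-2\right) + 5\right)}{2861} = 94 \left(- \frac{1}{328}\right) + - 43 \left(8 + 5\right) \frac{1}{2861} = - \frac{47}{164} + \left(-43\right) 13 \cdot \frac{1}{2861} = - \frac{47}{164} - \frac{559}{2861} = - \frac{226143}{469204}$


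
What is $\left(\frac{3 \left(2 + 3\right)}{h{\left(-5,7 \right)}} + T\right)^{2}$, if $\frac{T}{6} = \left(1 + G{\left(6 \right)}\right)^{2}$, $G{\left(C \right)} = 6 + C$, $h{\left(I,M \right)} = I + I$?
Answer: $\frac{4100625}{4} \approx 1.0252 \cdot 10^{6}$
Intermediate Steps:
$h{\left(I,M \right)} = 2 I$
$T = 1014$ ($T = 6 \left(1 + \left(6 + 6\right)\right)^{2} = 6 \left(1 + 12\right)^{2} = 6 \cdot 13^{2} = 6 \cdot 169 = 1014$)
$\left(\frac{3 \left(2 + 3\right)}{h{\left(-5,7 \right)}} + T\right)^{2} = \left(\frac{3 \left(2 + 3\right)}{2 \left(-5\right)} + 1014\right)^{2} = \left(\frac{3 \cdot 5}{-10} + 1014\right)^{2} = \left(15 \left(- \frac{1}{10}\right) + 1014\right)^{2} = \left(- \frac{3}{2} + 1014\right)^{2} = \left(\frac{2025}{2}\right)^{2} = \frac{4100625}{4}$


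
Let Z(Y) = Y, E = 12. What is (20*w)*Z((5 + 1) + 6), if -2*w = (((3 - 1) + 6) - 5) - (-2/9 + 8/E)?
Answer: -920/3 ≈ -306.67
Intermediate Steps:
w = -23/18 (w = -((((3 - 1) + 6) - 5) - (-2/9 + 8/12))/2 = -(((2 + 6) - 5) - (-2*⅑ + 8*(1/12)))/2 = -((8 - 5) - (-2/9 + ⅔))/2 = -(3 - 1*4/9)/2 = -(3 - 4/9)/2 = -½*23/9 = -23/18 ≈ -1.2778)
(20*w)*Z((5 + 1) + 6) = (20*(-23/18))*((5 + 1) + 6) = -230*(6 + 6)/9 = -230/9*12 = -920/3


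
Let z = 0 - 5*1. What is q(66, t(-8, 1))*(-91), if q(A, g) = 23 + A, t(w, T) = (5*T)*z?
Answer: -8099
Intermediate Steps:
z = -5 (z = 0 - 5 = -5)
t(w, T) = -25*T (t(w, T) = (5*T)*(-5) = -25*T)
q(66, t(-8, 1))*(-91) = (23 + 66)*(-91) = 89*(-91) = -8099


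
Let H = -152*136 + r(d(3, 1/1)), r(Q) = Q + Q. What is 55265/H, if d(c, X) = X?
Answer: -11053/4134 ≈ -2.6737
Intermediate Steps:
r(Q) = 2*Q
H = -20670 (H = -152*136 + 2*(1/1) = -20672 + 2*(1*1) = -20672 + 2*1 = -20672 + 2 = -20670)
55265/H = 55265/(-20670) = 55265*(-1/20670) = -11053/4134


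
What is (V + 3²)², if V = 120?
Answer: 16641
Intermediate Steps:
(V + 3²)² = (120 + 3²)² = (120 + 9)² = 129² = 16641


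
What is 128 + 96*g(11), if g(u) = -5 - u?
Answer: -1408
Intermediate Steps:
128 + 96*g(11) = 128 + 96*(-5 - 1*11) = 128 + 96*(-5 - 11) = 128 + 96*(-16) = 128 - 1536 = -1408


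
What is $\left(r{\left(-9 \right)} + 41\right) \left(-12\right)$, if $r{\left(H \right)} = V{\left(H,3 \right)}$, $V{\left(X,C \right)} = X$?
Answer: $-384$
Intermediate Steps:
$r{\left(H \right)} = H$
$\left(r{\left(-9 \right)} + 41\right) \left(-12\right) = \left(-9 + 41\right) \left(-12\right) = 32 \left(-12\right) = -384$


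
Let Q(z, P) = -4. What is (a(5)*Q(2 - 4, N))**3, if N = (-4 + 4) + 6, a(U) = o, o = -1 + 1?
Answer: 0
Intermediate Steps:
o = 0
a(U) = 0
N = 6 (N = 0 + 6 = 6)
(a(5)*Q(2 - 4, N))**3 = (0*(-4))**3 = 0**3 = 0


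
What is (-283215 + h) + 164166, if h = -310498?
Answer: -429547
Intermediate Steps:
(-283215 + h) + 164166 = (-283215 - 310498) + 164166 = -593713 + 164166 = -429547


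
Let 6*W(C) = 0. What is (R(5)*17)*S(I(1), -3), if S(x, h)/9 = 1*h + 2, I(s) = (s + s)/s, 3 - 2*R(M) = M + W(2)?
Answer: 153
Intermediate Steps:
W(C) = 0 (W(C) = (⅙)*0 = 0)
R(M) = 3/2 - M/2 (R(M) = 3/2 - (M + 0)/2 = 3/2 - M/2)
I(s) = 2 (I(s) = (2*s)/s = 2)
S(x, h) = 18 + 9*h (S(x, h) = 9*(1*h + 2) = 9*(h + 2) = 9*(2 + h) = 18 + 9*h)
(R(5)*17)*S(I(1), -3) = ((3/2 - ½*5)*17)*(18 + 9*(-3)) = ((3/2 - 5/2)*17)*(18 - 27) = -1*17*(-9) = -17*(-9) = 153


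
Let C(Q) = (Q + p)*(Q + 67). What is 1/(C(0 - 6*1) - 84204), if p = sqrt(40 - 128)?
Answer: -42285/3576206174 - 61*I*sqrt(22)/3576206174 ≈ -1.1824e-5 - 8.0005e-8*I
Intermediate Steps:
p = 2*I*sqrt(22) (p = sqrt(-88) = 2*I*sqrt(22) ≈ 9.3808*I)
C(Q) = (67 + Q)*(Q + 2*I*sqrt(22)) (C(Q) = (Q + 2*I*sqrt(22))*(Q + 67) = (Q + 2*I*sqrt(22))*(67 + Q) = (67 + Q)*(Q + 2*I*sqrt(22)))
1/(C(0 - 6*1) - 84204) = 1/(((0 - 6*1)**2 + 67*(0 - 6*1) + 134*I*sqrt(22) + 2*I*(0 - 6*1)*sqrt(22)) - 84204) = 1/(((0 - 6)**2 + 67*(0 - 6) + 134*I*sqrt(22) + 2*I*(0 - 6)*sqrt(22)) - 84204) = 1/(((-6)**2 + 67*(-6) + 134*I*sqrt(22) + 2*I*(-6)*sqrt(22)) - 84204) = 1/((36 - 402 + 134*I*sqrt(22) - 12*I*sqrt(22)) - 84204) = 1/((-366 + 122*I*sqrt(22)) - 84204) = 1/(-84570 + 122*I*sqrt(22))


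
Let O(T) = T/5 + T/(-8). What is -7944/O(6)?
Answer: -52960/3 ≈ -17653.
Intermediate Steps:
O(T) = 3*T/40 (O(T) = T*(⅕) + T*(-⅛) = T/5 - T/8 = 3*T/40)
-7944/O(6) = -7944/((3/40)*6) = -7944/9/20 = -7944*20/9 = -52960/3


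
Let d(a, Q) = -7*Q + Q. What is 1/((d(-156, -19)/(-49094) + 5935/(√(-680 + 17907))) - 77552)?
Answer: -805006735841932169/62429863022760102005202 - 3576165165415*√17227/62429863022760102005202 ≈ -1.2902e-5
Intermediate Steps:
d(a, Q) = -6*Q
1/((d(-156, -19)/(-49094) + 5935/(√(-680 + 17907))) - 77552) = 1/((-6*(-19)/(-49094) + 5935/(√(-680 + 17907))) - 77552) = 1/((114*(-1/49094) + 5935/(√17227)) - 77552) = 1/((-57/24547 + 5935*(√17227/17227)) - 77552) = 1/((-57/24547 + 5935*√17227/17227) - 77552) = 1/(-1903669001/24547 + 5935*√17227/17227)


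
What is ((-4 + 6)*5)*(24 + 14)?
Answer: 380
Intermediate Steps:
((-4 + 6)*5)*(24 + 14) = (2*5)*38 = 10*38 = 380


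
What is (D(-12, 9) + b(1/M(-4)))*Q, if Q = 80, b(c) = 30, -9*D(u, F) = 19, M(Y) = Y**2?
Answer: 20080/9 ≈ 2231.1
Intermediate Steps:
D(u, F) = -19/9 (D(u, F) = -1/9*19 = -19/9)
(D(-12, 9) + b(1/M(-4)))*Q = (-19/9 + 30)*80 = (251/9)*80 = 20080/9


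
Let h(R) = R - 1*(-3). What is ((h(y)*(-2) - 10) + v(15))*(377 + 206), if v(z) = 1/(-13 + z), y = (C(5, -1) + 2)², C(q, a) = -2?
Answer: -18073/2 ≈ -9036.5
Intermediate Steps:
y = 0 (y = (-2 + 2)² = 0² = 0)
h(R) = 3 + R (h(R) = R + 3 = 3 + R)
((h(y)*(-2) - 10) + v(15))*(377 + 206) = (((3 + 0)*(-2) - 10) + 1/(-13 + 15))*(377 + 206) = ((3*(-2) - 10) + 1/2)*583 = ((-6 - 10) + ½)*583 = (-16 + ½)*583 = -31/2*583 = -18073/2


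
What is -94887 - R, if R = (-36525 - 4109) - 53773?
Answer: -480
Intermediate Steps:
R = -94407 (R = -40634 - 53773 = -94407)
-94887 - R = -94887 - 1*(-94407) = -94887 + 94407 = -480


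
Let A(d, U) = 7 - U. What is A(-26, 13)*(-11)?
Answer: 66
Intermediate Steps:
A(-26, 13)*(-11) = (7 - 1*13)*(-11) = (7 - 13)*(-11) = -6*(-11) = 66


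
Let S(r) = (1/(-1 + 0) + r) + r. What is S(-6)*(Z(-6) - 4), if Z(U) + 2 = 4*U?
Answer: 390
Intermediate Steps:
Z(U) = -2 + 4*U
S(r) = -1 + 2*r (S(r) = (1/(-1) + r) + r = (-1 + r) + r = -1 + 2*r)
S(-6)*(Z(-6) - 4) = (-1 + 2*(-6))*((-2 + 4*(-6)) - 4) = (-1 - 12)*((-2 - 24) - 4) = -13*(-26 - 4) = -13*(-30) = 390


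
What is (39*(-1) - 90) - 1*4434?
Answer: -4563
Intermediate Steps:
(39*(-1) - 90) - 1*4434 = (-39 - 90) - 4434 = -129 - 4434 = -4563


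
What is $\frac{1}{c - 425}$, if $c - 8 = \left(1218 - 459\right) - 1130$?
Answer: $- \frac{1}{788} \approx -0.001269$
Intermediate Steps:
$c = -363$ ($c = 8 + \left(\left(1218 - 459\right) - 1130\right) = 8 + \left(759 - 1130\right) = 8 - 371 = -363$)
$\frac{1}{c - 425} = \frac{1}{-363 - 425} = \frac{1}{-788} = - \frac{1}{788}$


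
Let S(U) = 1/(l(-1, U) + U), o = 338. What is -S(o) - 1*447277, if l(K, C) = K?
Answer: -150732350/337 ≈ -4.4728e+5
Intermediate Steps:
S(U) = 1/(-1 + U)
-S(o) - 1*447277 = -1/(-1 + 338) - 1*447277 = -1/337 - 447277 = -150732350/337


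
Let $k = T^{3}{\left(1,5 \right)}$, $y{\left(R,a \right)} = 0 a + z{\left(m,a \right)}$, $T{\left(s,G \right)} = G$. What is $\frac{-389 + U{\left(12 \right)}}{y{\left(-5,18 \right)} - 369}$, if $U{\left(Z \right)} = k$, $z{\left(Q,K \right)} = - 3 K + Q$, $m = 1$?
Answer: $\frac{132}{211} \approx 0.62559$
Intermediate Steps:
$z{\left(Q,K \right)} = Q - 3 K$
$y{\left(R,a \right)} = 1 - 3 a$ ($y{\left(R,a \right)} = 0 a - \left(-1 + 3 a\right) = 0 - \left(-1 + 3 a\right) = 1 - 3 a$)
$k = 125$ ($k = 5^{3} = 125$)
$U{\left(Z \right)} = 125$
$\frac{-389 + U{\left(12 \right)}}{y{\left(-5,18 \right)} - 369} = \frac{-389 + 125}{\left(1 - 54\right) - 369} = - \frac{264}{\left(1 - 54\right) - 369} = - \frac{264}{-53 - 369} = - \frac{264}{-422} = \left(-264\right) \left(- \frac{1}{422}\right) = \frac{132}{211}$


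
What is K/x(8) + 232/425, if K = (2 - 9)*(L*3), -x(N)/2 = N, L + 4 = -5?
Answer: -76613/6800 ≈ -11.267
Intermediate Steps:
L = -9 (L = -4 - 5 = -9)
x(N) = -2*N
K = 189 (K = (2 - 9)*(-9*3) = -7*(-27) = 189)
K/x(8) + 232/425 = 189/((-2*8)) + 232/425 = 189/(-16) + 232*(1/425) = 189*(-1/16) + 232/425 = -189/16 + 232/425 = -76613/6800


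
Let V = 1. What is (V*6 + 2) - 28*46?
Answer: -1280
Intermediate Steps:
(V*6 + 2) - 28*46 = (1*6 + 2) - 28*46 = (6 + 2) - 1288 = 8 - 1288 = -1280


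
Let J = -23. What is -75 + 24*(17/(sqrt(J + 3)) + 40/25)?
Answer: -183/5 - 204*I*sqrt(5)/5 ≈ -36.6 - 91.232*I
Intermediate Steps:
-75 + 24*(17/(sqrt(J + 3)) + 40/25) = -75 + 24*(17/(sqrt(-23 + 3)) + 40/25) = -75 + 24*(17/(sqrt(-20)) + 40*(1/25)) = -75 + 24*(17/((2*I*sqrt(5))) + 8/5) = -75 + 24*(17*(-I*sqrt(5)/10) + 8/5) = -75 + 24*(-17*I*sqrt(5)/10 + 8/5) = -75 + 24*(8/5 - 17*I*sqrt(5)/10) = -75 + (192/5 - 204*I*sqrt(5)/5) = -183/5 - 204*I*sqrt(5)/5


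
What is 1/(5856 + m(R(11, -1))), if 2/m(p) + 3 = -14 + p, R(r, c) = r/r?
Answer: 8/46847 ≈ 0.00017077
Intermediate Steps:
R(r, c) = 1
m(p) = 2/(-17 + p) (m(p) = 2/(-3 + (-14 + p)) = 2/(-17 + p))
1/(5856 + m(R(11, -1))) = 1/(5856 + 2/(-17 + 1)) = 1/(5856 + 2/(-16)) = 1/(5856 + 2*(-1/16)) = 1/(5856 - 1/8) = 1/(46847/8) = 8/46847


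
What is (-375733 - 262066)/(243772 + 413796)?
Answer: -637799/657568 ≈ -0.96994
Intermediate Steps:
(-375733 - 262066)/(243772 + 413796) = -637799/657568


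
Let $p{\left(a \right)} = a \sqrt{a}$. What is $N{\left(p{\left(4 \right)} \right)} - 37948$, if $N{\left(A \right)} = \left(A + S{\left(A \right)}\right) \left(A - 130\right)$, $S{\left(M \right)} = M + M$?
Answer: $-40876$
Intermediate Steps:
$S{\left(M \right)} = 2 M$
$p{\left(a \right)} = a^{\frac{3}{2}}$
$N{\left(A \right)} = 3 A \left(-130 + A\right)$ ($N{\left(A \right)} = \left(A + 2 A\right) \left(A - 130\right) = 3 A \left(-130 + A\right)$)
$N{\left(p{\left(4 \right)} \right)} - 37948 = 3 \cdot 4^{\frac{3}{2}} \left(-130 + 4^{\frac{3}{2}}\right) - 37948 = 3 \cdot 8 \left(-130 + 8\right) - 37948 = 3 \cdot 8 \left(-122\right) - 37948 = -2928 - 37948 = -40876$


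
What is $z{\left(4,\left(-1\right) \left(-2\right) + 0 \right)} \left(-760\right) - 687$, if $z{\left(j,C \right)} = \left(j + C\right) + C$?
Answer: $-6767$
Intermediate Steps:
$z{\left(j,C \right)} = j + 2 C$ ($z{\left(j,C \right)} = \left(C + j\right) + C = j + 2 C$)
$z{\left(4,\left(-1\right) \left(-2\right) + 0 \right)} \left(-760\right) - 687 = \left(4 + 2 \left(\left(-1\right) \left(-2\right) + 0\right)\right) \left(-760\right) - 687 = \left(4 + 2 \left(2 + 0\right)\right) \left(-760\right) - 687 = \left(4 + 2 \cdot 2\right) \left(-760\right) - 687 = \left(4 + 4\right) \left(-760\right) - 687 = 8 \left(-760\right) - 687 = -6080 - 687 = -6767$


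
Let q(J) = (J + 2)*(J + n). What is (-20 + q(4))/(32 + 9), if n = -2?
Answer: -8/41 ≈ -0.19512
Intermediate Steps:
q(J) = (-2 + J)*(2 + J) (q(J) = (J + 2)*(J - 2) = (2 + J)*(-2 + J) = (-2 + J)*(2 + J))
(-20 + q(4))/(32 + 9) = (-20 + (-4 + 4**2))/(32 + 9) = (-20 + (-4 + 16))/41 = (-20 + 12)*(1/41) = -8*1/41 = -8/41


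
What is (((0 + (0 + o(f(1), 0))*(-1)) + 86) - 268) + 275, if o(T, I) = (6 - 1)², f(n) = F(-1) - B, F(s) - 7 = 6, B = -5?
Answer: 68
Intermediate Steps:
F(s) = 13 (F(s) = 7 + 6 = 13)
f(n) = 18 (f(n) = 13 - 1*(-5) = 13 + 5 = 18)
o(T, I) = 25 (o(T, I) = 5² = 25)
(((0 + (0 + o(f(1), 0))*(-1)) + 86) - 268) + 275 = (((0 + (0 + 25)*(-1)) + 86) - 268) + 275 = (((0 + 25*(-1)) + 86) - 268) + 275 = (((0 - 25) + 86) - 268) + 275 = ((-25 + 86) - 268) + 275 = (61 - 268) + 275 = -207 + 275 = 68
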